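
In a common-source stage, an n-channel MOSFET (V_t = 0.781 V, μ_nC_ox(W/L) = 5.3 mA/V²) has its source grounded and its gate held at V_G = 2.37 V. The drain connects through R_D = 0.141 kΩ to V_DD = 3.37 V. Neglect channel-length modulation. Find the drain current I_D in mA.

V_GS = V_G = 2.37 V, so V_ov = 2.37 − 0.781 = 1.59 V.
Assume saturation: I_D = ½ k_n V_ov² = 0.5 × 5.3 × 1.59² = 6.69 mA, giving V_DS = V_DD − I_D R_D = 3.37 − 6.69 × 0.141 = 2.43 V.
V_DS = 2.43 V ≥ V_ov = 1.59 V, confirming saturation.

I_D = 6.69 mA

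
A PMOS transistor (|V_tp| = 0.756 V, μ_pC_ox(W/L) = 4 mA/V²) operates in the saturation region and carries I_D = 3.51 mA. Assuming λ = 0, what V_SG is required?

In saturation I_D = ½ k_p (V_SG − |V_tp|)², so V_SG − |V_tp| = √(2 I_D / k_p) = √(2 × 3.51 / 4) = 1.32 V.
V_SG = 0.756 + 1.32 = 2.08 V.

V_SG = 2.08 V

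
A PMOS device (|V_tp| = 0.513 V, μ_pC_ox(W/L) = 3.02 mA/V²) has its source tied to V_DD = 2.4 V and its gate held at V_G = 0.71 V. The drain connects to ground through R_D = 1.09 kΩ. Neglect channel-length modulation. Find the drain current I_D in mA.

I_D = 1.63 mA

V_SG = V_DD − V_G = 2.4 − 0.71 = 1.69 V, so V_ov = 1.69 − 0.513 = 1.18 V.
Assume saturation: I_D = ½ k_p V_ov² = 0.5 × 3.02 × 1.18² = 2.09 mA, giving V_SD = V_DD − I_D R_D = 2.4 − 2.09 × 1.09 = 0.12 V.
But 0.12 V < V_ov = 1.18 V, so the device is actually in triode.
In triode I_D = k_p[V_ov V_SD − ½ V_SD²] and I_D = (V_DD − V_SD)/R_D. Equating: 1.65 V_SD² − 4.874 V_SD + 2.4 = 0, giving V_SD = 0.624 V (the root below V_ov).
I_D = (2.4 − 0.624) / 1.09 = 1.63 mA.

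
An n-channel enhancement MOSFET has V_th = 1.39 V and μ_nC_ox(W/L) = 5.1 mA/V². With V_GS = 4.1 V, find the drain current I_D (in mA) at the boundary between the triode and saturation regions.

At the boundary V_DS = V_ov = V_GS − V_th = 4.1 − 1.39 = 2.71 V.
I_D = ½ k_n V_ov² = 0.5 × 5.1 × 2.71² = 18.7 mA.

I_D = 18.7 mA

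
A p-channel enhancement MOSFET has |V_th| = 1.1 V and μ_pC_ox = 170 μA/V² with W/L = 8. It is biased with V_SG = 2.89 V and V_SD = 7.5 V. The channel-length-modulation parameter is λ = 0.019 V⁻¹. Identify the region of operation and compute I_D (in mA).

Saturation; I_D = 2.49 mA

k_p = μ_pC_ox · (W/L) = 1.36 mA/V².
V_ov = V_SG − |V_th| = 2.89 − 1.1 = 1.79 V.
Since V_SD = 7.5 V ≥ V_ov = 1.79 V, the device is in saturation.
I_D = ½ k_p V_ov² (1 + λ V_SD) = 0.5 × 1.36 × 1.79² × (1 + 0.019 × 7.5) = 2.49 mA.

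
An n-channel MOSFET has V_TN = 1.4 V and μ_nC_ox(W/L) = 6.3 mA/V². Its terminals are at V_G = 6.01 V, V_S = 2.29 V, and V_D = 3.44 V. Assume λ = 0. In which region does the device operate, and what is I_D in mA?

Triode; I_D = 12.6 mA

V_GS = V_G − V_S = 6.01 − 2.29 = 3.72 V; V_DS = V_D − V_S = 3.44 − 2.29 = 1.15 V.
V_ov = V_GS − V_TN = 3.72 − 1.4 = 2.32 V.
Since V_DS = 1.15 V < V_ov = 2.32 V, the device is in the triode region.
I_D = k_n [V_ov · V_DS − ½ V_DS²] = 6.3 × [2.32 × 1.15 − 0.5 × 1.15²] = 12.6 mA.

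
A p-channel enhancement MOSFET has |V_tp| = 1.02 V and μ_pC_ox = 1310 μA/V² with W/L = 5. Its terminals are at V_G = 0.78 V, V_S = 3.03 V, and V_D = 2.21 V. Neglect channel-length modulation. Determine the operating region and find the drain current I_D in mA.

Triode; I_D = 4.40 mA

V_SG = V_S − V_G = 3.03 − 0.78 = 2.25 V; V_SD = V_S − V_D = 3.03 − 2.21 = 0.82 V.
k_p = μ_pC_ox · (W/L) = 6.55 mA/V².
V_ov = V_SG − |V_tp| = 2.25 − 1.02 = 1.23 V.
Since V_SD = 0.82 V < V_ov = 1.23 V, the device is in the triode region.
I_D = k_p [V_ov · V_SD − ½ V_SD²] = 6.55 × [1.23 × 0.82 − 0.5 × 0.82²] = 4.4 mA.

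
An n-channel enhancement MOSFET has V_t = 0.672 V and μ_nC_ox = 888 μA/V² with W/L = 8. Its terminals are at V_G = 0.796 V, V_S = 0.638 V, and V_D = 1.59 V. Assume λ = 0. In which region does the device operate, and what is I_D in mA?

Cutoff; I_D = 0 mA

V_GS = V_G − V_S = 0.796 − 0.638 = 0.158 V; V_DS = V_D − V_S = 1.59 − 0.638 = 0.952 V.
V_GS = 0.158 V < V_t = 0.672 V, so the transistor is in cutoff.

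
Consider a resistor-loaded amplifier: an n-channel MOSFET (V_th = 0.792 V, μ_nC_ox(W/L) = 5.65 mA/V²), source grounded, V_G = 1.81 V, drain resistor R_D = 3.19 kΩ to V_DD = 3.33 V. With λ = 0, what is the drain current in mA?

I_D = 0.985 mA

V_GS = V_G = 1.81 V, so V_ov = 1.81 − 0.792 = 1.02 V.
Assume saturation: I_D = ½ k_n V_ov² = 0.5 × 5.65 × 1.02² = 2.93 mA, giving V_DS = V_DD − I_D R_D = 3.33 − 2.93 × 3.19 = -6.01 V.
But -6.01 V < V_ov = 1.02 V, so the device is actually in triode.
In triode I_D = k_n[V_ov V_DS − ½ V_DS²] and I_D = (V_DD − V_DS)/R_D. Equating: 9.01 V_DS² − 19.35 V_DS + 3.33 = 0, giving V_DS = 0.189 V (the root below V_ov).
I_D = (3.33 − 0.189) / 3.19 = 0.985 mA.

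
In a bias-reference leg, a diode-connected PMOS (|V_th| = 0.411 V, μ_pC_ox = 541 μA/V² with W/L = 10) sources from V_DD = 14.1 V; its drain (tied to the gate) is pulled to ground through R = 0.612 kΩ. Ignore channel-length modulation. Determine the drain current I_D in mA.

I_D = 18.1 mA

With gate tied to drain, V_SG = V_SD ≥ V_SG − |V_th|, so the device is in saturation.
k_p = μ_pC_ox · (W/L) = 5.41 mA/V².
KCL at the drain: ½ k_p (V_SG − |V_th|)² = (V_DD − V_SG)/R.
Let x = V_SG − 0.411. Then 1.66 x² + x − 13.69 = 0, giving x = 2.59 V (positive root), so V_SG = 3 V.
I_D = (V_DD − V_SG)/R = (14.1 − 3) / 0.612 = 18.1 mA.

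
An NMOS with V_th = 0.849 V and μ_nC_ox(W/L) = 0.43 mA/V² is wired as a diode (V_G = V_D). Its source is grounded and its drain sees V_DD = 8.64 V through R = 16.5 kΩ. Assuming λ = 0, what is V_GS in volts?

V_GS = 2.20 V

With gate tied to drain, V_GS = V_DS ≥ V_GS − V_th, so the device is in saturation.
KCL at the drain: ½ k_n (V_GS − V_th)² = (V_DD − V_GS)/R.
Let x = V_GS − 0.849. Then 3.55 x² + x − 7.791 = 0, giving x = 1.35 V (positive root), so V_GS = 2.2 V.
I_D = (V_DD − V_GS)/R = (8.64 − 2.2) / 16.5 = 0.391 mA.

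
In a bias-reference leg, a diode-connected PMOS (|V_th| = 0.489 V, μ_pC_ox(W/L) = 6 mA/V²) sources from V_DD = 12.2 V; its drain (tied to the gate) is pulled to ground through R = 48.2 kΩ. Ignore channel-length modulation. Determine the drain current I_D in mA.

With gate tied to drain, V_SG = V_SD ≥ V_SG − |V_th|, so the device is in saturation.
KCL at the drain: ½ k_p (V_SG − |V_th|)² = (V_DD − V_SG)/R.
Let x = V_SG − 0.489. Then 145 x² + x − 11.71 = 0, giving x = 0.281 V (positive root), so V_SG = 0.77 V.
I_D = (V_DD − V_SG)/R = (12.2 − 0.77) / 48.2 = 0.237 mA.

I_D = 0.237 mA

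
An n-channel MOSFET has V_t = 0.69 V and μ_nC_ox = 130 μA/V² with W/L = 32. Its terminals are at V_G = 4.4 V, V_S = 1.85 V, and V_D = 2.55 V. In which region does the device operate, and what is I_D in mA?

V_GS = V_G − V_S = 4.4 − 1.85 = 2.55 V; V_DS = V_D − V_S = 2.55 − 1.85 = 0.7 V.
k_n = μ_nC_ox · (W/L) = 4.16 mA/V².
V_ov = V_GS − V_t = 2.55 − 0.69 = 1.86 V.
Since V_DS = 0.7 V < V_ov = 1.86 V, the device is in the triode region.
I_D = k_n [V_ov · V_DS − ½ V_DS²] = 4.16 × [1.86 × 0.7 − 0.5 × 0.7²] = 4.4 mA.

Triode; I_D = 4.40 mA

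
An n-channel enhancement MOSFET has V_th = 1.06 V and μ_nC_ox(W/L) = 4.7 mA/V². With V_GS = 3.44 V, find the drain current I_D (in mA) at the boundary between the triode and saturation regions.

I_D = 13.3 mA

At the boundary V_DS = V_ov = V_GS − V_th = 3.44 − 1.06 = 2.38 V.
I_D = ½ k_n V_ov² = 0.5 × 4.7 × 2.38² = 13.3 mA.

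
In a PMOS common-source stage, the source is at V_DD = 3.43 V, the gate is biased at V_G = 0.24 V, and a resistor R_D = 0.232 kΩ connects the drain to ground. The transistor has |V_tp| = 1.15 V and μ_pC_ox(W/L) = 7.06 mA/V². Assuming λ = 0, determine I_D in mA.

I_D = 10.6 mA

V_SG = V_DD − V_G = 3.43 − 0.24 = 3.19 V, so V_ov = 3.19 − 1.15 = 2.04 V.
Assume saturation: I_D = ½ k_p V_ov² = 0.5 × 7.06 × 2.04² = 14.7 mA, giving V_SD = V_DD − I_D R_D = 3.43 − 14.7 × 0.232 = 0.0218 V.
But 0.0218 V < V_ov = 2.04 V, so the device is actually in triode.
In triode I_D = k_p[V_ov V_SD − ½ V_SD²] and I_D = (V_DD − V_SD)/R_D. Equating: 0.819 V_SD² − 4.341 V_SD + 3.43 = 0, giving V_SD = 0.966 V (the root below V_ov).
I_D = (3.43 − 0.966) / 0.232 = 10.6 mA.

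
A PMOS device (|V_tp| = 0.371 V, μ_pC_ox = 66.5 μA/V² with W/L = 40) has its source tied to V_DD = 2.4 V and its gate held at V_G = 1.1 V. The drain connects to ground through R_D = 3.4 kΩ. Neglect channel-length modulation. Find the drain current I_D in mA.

I_D = 0.618 mA

V_SG = V_DD − V_G = 2.4 − 1.1 = 1.3 V, so V_ov = 1.3 − 0.371 = 0.929 V.
k_p = μ_pC_ox · (W/L) = 2.66 mA/V².
Assume saturation: I_D = ½ k_p V_ov² = 0.5 × 2.66 × 0.929² = 1.15 mA, giving V_SD = V_DD − I_D R_D = 2.4 − 1.15 × 3.4 = -1.5 V.
But -1.5 V < V_ov = 0.929 V, so the device is actually in triode.
In triode I_D = k_p[V_ov V_SD − ½ V_SD²] and I_D = (V_DD − V_SD)/R_D. Equating: 4.52 V_SD² − 9.402 V_SD + 2.4 = 0, giving V_SD = 0.298 V (the root below V_ov).
I_D = (2.4 − 0.298) / 3.4 = 0.618 mA.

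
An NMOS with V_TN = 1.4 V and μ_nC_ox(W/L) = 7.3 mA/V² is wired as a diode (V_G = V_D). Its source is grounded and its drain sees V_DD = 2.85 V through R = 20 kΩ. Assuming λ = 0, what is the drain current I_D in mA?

With gate tied to drain, V_GS = V_DS ≥ V_GS − V_TN, so the device is in saturation.
KCL at the drain: ½ k_n (V_GS − V_TN)² = (V_DD − V_GS)/R.
Let x = V_GS − 1.4. Then 73 x² + x − 1.45 = 0, giving x = 0.134 V (positive root), so V_GS = 1.53 V.
I_D = (V_DD − V_GS)/R = (2.85 − 1.53) / 20 = 0.0658 mA.

I_D = 0.0658 mA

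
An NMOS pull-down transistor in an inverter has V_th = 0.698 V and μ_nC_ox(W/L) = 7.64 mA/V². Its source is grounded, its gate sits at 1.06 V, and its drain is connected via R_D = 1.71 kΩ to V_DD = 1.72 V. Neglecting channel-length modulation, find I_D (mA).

I_D = 0.501 mA

V_GS = V_G = 1.06 V, so V_ov = 1.06 − 0.698 = 0.362 V.
Assume saturation: I_D = ½ k_n V_ov² = 0.5 × 7.64 × 0.362² = 0.501 mA, giving V_DS = V_DD − I_D R_D = 1.72 − 0.501 × 1.71 = 0.864 V.
V_DS = 0.864 V ≥ V_ov = 0.362 V, confirming saturation.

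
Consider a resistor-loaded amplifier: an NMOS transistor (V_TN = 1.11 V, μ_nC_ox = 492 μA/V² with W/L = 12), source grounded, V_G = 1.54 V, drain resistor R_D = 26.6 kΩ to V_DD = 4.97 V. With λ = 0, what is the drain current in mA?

V_GS = V_G = 1.54 V, so V_ov = 1.54 − 1.11 = 0.43 V.
k_n = μ_nC_ox · (W/L) = 5.904 mA/V².
Assume saturation: I_D = ½ k_n V_ov² = 0.5 × 5.904 × 0.43² = 0.546 mA, giving V_DS = V_DD − I_D R_D = 4.97 − 0.546 × 26.6 = -9.55 V.
But -9.55 V < V_ov = 0.43 V, so the device is actually in triode.
In triode I_D = k_n[V_ov V_DS − ½ V_DS²] and I_D = (V_DD − V_DS)/R_D. Equating: 78.5 V_DS² − 68.53 V_DS + 4.97 = 0, giving V_DS = 0.0798 V (the root below V_ov).
I_D = (4.97 − 0.0798) / 26.6 = 0.184 mA.

I_D = 0.184 mA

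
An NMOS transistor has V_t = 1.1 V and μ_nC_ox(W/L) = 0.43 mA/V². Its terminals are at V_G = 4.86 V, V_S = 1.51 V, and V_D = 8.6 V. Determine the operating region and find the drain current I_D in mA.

V_GS = V_G − V_S = 4.86 − 1.51 = 3.35 V; V_DS = V_D − V_S = 8.6 − 1.51 = 7.09 V.
V_ov = V_GS − V_t = 3.35 − 1.1 = 2.25 V.
Since V_DS = 7.09 V ≥ V_ov = 2.25 V, the device is in saturation.
I_D = ½ k_n V_ov² = 0.5 × 0.43 × 2.25² = 1.09 mA.

Saturation; I_D = 1.09 mA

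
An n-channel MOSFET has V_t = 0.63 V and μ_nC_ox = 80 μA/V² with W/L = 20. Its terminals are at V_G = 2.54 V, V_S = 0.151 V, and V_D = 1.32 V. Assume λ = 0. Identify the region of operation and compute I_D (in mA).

Triode; I_D = 2.20 mA

V_GS = V_G − V_S = 2.54 − 0.151 = 2.39 V; V_DS = V_D − V_S = 1.32 − 0.151 = 1.17 V.
k_n = μ_nC_ox · (W/L) = 1.6 mA/V².
V_ov = V_GS − V_t = 2.39 − 0.63 = 1.76 V.
Since V_DS = 1.17 V < V_ov = 1.76 V, the device is in the triode region.
I_D = k_n [V_ov · V_DS − ½ V_DS²] = 1.6 × [1.76 × 1.17 − 0.5 × 1.17²] = 2.2 mA.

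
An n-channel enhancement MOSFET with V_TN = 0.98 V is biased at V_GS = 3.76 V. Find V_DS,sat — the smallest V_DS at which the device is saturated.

The boundary between triode and saturation is V_DS = V_GS − V_TN = V_ov.
V_ov = 3.76 − 0.98 = 2.78 V.

V_DS,sat = 2.78 V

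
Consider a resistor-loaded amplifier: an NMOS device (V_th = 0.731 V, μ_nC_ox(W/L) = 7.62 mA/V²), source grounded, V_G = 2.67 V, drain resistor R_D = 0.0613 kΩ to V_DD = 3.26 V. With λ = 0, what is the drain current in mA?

I_D = 14.3 mA

V_GS = V_G = 2.67 V, so V_ov = 2.67 − 0.731 = 1.94 V.
Assume saturation: I_D = ½ k_n V_ov² = 0.5 × 7.62 × 1.94² = 14.3 mA, giving V_DS = V_DD − I_D R_D = 3.26 − 14.3 × 0.0613 = 2.38 V.
V_DS = 2.38 V ≥ V_ov = 1.94 V, confirming saturation.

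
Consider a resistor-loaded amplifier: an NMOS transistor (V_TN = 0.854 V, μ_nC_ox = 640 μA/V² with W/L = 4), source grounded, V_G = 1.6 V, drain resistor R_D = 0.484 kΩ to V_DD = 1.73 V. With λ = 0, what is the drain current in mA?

V_GS = V_G = 1.6 V, so V_ov = 1.6 − 0.854 = 0.746 V.
k_n = μ_nC_ox · (W/L) = 2.56 mA/V².
Assume saturation: I_D = ½ k_n V_ov² = 0.5 × 2.56 × 0.746² = 0.712 mA, giving V_DS = V_DD − I_D R_D = 1.73 − 0.712 × 0.484 = 1.39 V.
V_DS = 1.39 V ≥ V_ov = 0.746 V, confirming saturation.

I_D = 0.712 mA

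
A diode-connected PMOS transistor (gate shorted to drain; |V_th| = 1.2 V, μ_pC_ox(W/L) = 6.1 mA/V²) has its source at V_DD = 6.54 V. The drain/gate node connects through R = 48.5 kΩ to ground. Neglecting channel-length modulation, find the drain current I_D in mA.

I_D = 0.106 mA

With gate tied to drain, V_SG = V_SD ≥ V_SG − |V_th|, so the device is in saturation.
KCL at the drain: ½ k_p (V_SG − |V_th|)² = (V_DD − V_SG)/R.
Let x = V_SG − 1.2. Then 148 x² + x − 5.34 = 0, giving x = 0.187 V (positive root), so V_SG = 1.39 V.
I_D = (V_DD − V_SG)/R = (6.54 − 1.39) / 48.5 = 0.106 mA.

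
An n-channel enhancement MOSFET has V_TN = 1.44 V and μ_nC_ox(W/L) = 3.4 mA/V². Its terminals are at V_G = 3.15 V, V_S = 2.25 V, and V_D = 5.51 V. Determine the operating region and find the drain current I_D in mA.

V_GS = V_G − V_S = 3.15 − 2.25 = 0.9 V; V_DS = V_D − V_S = 5.51 − 2.25 = 3.26 V.
V_GS = 0.9 V < V_TN = 1.44 V, so the transistor is in cutoff.

Cutoff; I_D = 0 mA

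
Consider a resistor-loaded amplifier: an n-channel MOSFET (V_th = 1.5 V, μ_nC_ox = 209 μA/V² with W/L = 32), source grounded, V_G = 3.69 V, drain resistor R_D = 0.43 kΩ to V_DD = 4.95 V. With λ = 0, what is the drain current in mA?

V_GS = V_G = 3.69 V, so V_ov = 3.69 − 1.5 = 2.19 V.
k_n = μ_nC_ox · (W/L) = 6.688 mA/V².
Assume saturation: I_D = ½ k_n V_ov² = 0.5 × 6.688 × 2.19² = 16 mA, giving V_DS = V_DD − I_D R_D = 4.95 − 16 × 0.43 = -1.95 V.
But -1.95 V < V_ov = 2.19 V, so the device is actually in triode.
In triode I_D = k_n[V_ov V_DS − ½ V_DS²] and I_D = (V_DD − V_DS)/R_D. Equating: 1.44 V_DS² − 7.298 V_DS + 4.95 = 0, giving V_DS = 0.806 V (the root below V_ov).
I_D = (4.95 − 0.806) / 0.43 = 9.64 mA.

I_D = 9.64 mA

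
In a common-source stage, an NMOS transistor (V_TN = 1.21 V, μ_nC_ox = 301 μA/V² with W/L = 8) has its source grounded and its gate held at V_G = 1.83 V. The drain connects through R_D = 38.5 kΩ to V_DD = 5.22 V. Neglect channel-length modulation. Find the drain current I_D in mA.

V_GS = V_G = 1.83 V, so V_ov = 1.83 − 1.21 = 0.62 V.
k_n = μ_nC_ox · (W/L) = 2.408 mA/V².
Assume saturation: I_D = ½ k_n V_ov² = 0.5 × 2.408 × 0.62² = 0.463 mA, giving V_DS = V_DD − I_D R_D = 5.22 − 0.463 × 38.5 = -12.6 V.
But -12.6 V < V_ov = 0.62 V, so the device is actually in triode.
In triode I_D = k_n[V_ov V_DS − ½ V_DS²] and I_D = (V_DD − V_DS)/R_D. Equating: 46.4 V_DS² − 58.48 V_DS + 5.22 = 0, giving V_DS = 0.0967 V (the root below V_ov).
I_D = (5.22 − 0.0967) / 38.5 = 0.133 mA.

I_D = 0.133 mA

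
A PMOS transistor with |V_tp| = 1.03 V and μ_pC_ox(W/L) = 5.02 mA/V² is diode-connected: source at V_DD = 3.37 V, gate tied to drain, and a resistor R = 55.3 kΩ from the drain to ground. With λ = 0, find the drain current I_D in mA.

With gate tied to drain, V_SG = V_SD ≥ V_SG − |V_tp|, so the device is in saturation.
KCL at the drain: ½ k_p (V_SG − |V_tp|)² = (V_DD − V_SG)/R.
Let x = V_SG − 1.03. Then 139 x² + x − 2.34 = 0, giving x = 0.126 V (positive root), so V_SG = 1.16 V.
I_D = (V_DD − V_SG)/R = (3.37 − 1.16) / 55.3 = 0.04 mA.

I_D = 0.0400 mA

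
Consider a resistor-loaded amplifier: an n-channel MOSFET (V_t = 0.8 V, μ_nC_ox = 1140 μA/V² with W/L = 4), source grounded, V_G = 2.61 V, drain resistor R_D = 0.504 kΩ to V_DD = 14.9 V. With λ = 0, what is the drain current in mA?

I_D = 7.47 mA

V_GS = V_G = 2.61 V, so V_ov = 2.61 − 0.8 = 1.81 V.
k_n = μ_nC_ox · (W/L) = 4.56 mA/V².
Assume saturation: I_D = ½ k_n V_ov² = 0.5 × 4.56 × 1.81² = 7.47 mA, giving V_DS = V_DD − I_D R_D = 14.9 − 7.47 × 0.504 = 11.1 V.
V_DS = 11.1 V ≥ V_ov = 1.81 V, confirming saturation.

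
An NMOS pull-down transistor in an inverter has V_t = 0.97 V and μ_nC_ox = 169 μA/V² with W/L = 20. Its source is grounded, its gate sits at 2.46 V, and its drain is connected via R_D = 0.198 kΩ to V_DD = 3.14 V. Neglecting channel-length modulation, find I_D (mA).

V_GS = V_G = 2.46 V, so V_ov = 2.46 − 0.97 = 1.49 V.
k_n = μ_nC_ox · (W/L) = 3.38 mA/V².
Assume saturation: I_D = ½ k_n V_ov² = 0.5 × 3.38 × 1.49² = 3.75 mA, giving V_DS = V_DD − I_D R_D = 3.14 − 3.75 × 0.198 = 2.4 V.
V_DS = 2.4 V ≥ V_ov = 1.49 V, confirming saturation.

I_D = 3.75 mA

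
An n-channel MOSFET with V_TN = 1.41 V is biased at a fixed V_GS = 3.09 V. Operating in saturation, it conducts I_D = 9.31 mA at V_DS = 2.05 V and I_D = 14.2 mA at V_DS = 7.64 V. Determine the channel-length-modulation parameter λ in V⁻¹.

λ = 0.116 V⁻¹

With V_GS fixed, I_D ∝ (1 + λ V_DS) in saturation, so I_D2/I_D1 = (1 + λ V_DS2)/(1 + λ V_DS1).
14.2/9.31 = 1.525 = (1 + 7.64 λ)/(1 + 2.05 λ).
Solving: λ (I_D1 V_DS2 − I_D2 V_DS1) = I_D2 − I_D1, so λ = (14.2 − 9.31) / (9.31 × 7.64 − 14.2 × 2.05) = 4.89 / 42 = 0.116 V⁻¹.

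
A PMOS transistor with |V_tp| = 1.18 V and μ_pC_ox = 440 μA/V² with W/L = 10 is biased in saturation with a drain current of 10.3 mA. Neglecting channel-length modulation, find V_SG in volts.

k_p = μ_pC_ox · (W/L) = 4.4 mA/V².
In saturation I_D = ½ k_p (V_SG − |V_tp|)², so V_SG − |V_tp| = √(2 I_D / k_p) = √(2 × 10.3 / 4.4) = 2.16 V.
V_SG = 1.18 + 2.16 = 3.34 V.

V_SG = 3.34 V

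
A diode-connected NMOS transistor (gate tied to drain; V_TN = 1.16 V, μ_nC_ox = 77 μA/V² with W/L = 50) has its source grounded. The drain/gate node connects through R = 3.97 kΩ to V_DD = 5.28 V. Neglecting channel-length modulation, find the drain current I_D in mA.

I_D = 0.869 mA

With gate tied to drain, V_GS = V_DS ≥ V_GS − V_TN, so the device is in saturation.
k_n = μ_nC_ox · (W/L) = 3.85 mA/V².
KCL at the drain: ½ k_n (V_GS − V_TN)² = (V_DD − V_GS)/R.
Let x = V_GS − 1.16. Then 7.64 x² + x − 4.12 = 0, giving x = 0.672 V (positive root), so V_GS = 1.83 V.
I_D = (V_DD − V_GS)/R = (5.28 − 1.83) / 3.97 = 0.869 mA.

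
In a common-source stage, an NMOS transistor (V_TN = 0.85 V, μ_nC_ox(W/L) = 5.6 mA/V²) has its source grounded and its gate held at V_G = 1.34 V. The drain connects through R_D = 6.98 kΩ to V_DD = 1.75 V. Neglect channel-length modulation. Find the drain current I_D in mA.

V_GS = V_G = 1.34 V, so V_ov = 1.34 − 0.85 = 0.49 V.
Assume saturation: I_D = ½ k_n V_ov² = 0.5 × 5.6 × 0.49² = 0.672 mA, giving V_DS = V_DD − I_D R_D = 1.75 − 0.672 × 6.98 = -2.94 V.
But -2.94 V < V_ov = 0.49 V, so the device is actually in triode.
In triode I_D = k_n[V_ov V_DS − ½ V_DS²] and I_D = (V_DD − V_DS)/R_D. Equating: 19.5 V_DS² − 20.15 V_DS + 1.75 = 0, giving V_DS = 0.0957 V (the root below V_ov).
I_D = (1.75 − 0.0957) / 6.98 = 0.237 mA.

I_D = 0.237 mA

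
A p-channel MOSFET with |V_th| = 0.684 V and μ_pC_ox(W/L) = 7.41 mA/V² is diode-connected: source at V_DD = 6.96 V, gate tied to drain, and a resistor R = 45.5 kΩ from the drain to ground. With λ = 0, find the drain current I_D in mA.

With gate tied to drain, V_SG = V_SD ≥ V_SG − |V_th|, so the device is in saturation.
KCL at the drain: ½ k_p (V_SG − |V_th|)² = (V_DD − V_SG)/R.
Let x = V_SG − 0.684. Then 169 x² + x − 6.276 = 0, giving x = 0.19 V (positive root), so V_SG = 0.874 V.
I_D = (V_DD − V_SG)/R = (6.96 − 0.874) / 45.5 = 0.134 mA.

I_D = 0.134 mA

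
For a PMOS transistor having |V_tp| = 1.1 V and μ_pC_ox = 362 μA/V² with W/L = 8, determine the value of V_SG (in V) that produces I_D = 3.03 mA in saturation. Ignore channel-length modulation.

k_p = μ_pC_ox · (W/L) = 2.896 mA/V².
In saturation I_D = ½ k_p (V_SG − |V_tp|)², so V_SG − |V_tp| = √(2 I_D / k_p) = √(2 × 3.03 / 2.896) = 1.45 V.
V_SG = 1.1 + 1.45 = 2.55 V.

V_SG = 2.55 V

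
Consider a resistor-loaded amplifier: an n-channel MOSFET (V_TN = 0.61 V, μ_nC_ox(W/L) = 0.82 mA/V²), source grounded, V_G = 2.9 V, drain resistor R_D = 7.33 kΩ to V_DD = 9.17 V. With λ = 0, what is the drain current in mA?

V_GS = V_G = 2.9 V, so V_ov = 2.9 − 0.61 = 2.29 V.
Assume saturation: I_D = ½ k_n V_ov² = 0.5 × 0.82 × 2.29² = 2.15 mA, giving V_DS = V_DD − I_D R_D = 9.17 − 2.15 × 7.33 = -6.59 V.
But -6.59 V < V_ov = 2.29 V, so the device is actually in triode.
In triode I_D = k_n[V_ov V_DS − ½ V_DS²] and I_D = (V_DD − V_DS)/R_D. Equating: 3.01 V_DS² − 14.76 V_DS + 9.17 = 0, giving V_DS = 0.729 V (the root below V_ov).
I_D = (9.17 − 0.729) / 7.33 = 1.15 mA.

I_D = 1.15 mA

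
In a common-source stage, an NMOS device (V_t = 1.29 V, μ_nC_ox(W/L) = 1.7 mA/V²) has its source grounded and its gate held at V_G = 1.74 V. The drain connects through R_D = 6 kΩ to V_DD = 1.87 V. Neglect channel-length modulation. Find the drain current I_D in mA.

I_D = 0.172 mA

V_GS = V_G = 1.74 V, so V_ov = 1.74 − 1.29 = 0.45 V.
Assume saturation: I_D = ½ k_n V_ov² = 0.5 × 1.7 × 0.45² = 0.172 mA, giving V_DS = V_DD − I_D R_D = 1.87 − 0.172 × 6 = 0.837 V.
V_DS = 0.837 V ≥ V_ov = 0.45 V, confirming saturation.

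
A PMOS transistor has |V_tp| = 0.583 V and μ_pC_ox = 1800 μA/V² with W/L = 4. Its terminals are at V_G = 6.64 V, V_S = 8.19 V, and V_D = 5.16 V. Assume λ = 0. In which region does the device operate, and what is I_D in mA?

V_SG = V_S − V_G = 8.19 − 6.64 = 1.55 V; V_SD = V_S − V_D = 8.19 − 5.16 = 3.03 V.
k_p = μ_pC_ox · (W/L) = 7.2 mA/V².
V_ov = V_SG − |V_tp| = 1.55 − 0.583 = 0.967 V.
Since V_SD = 3.03 V ≥ V_ov = 0.967 V, the device is in saturation.
I_D = ½ k_p V_ov² = 0.5 × 7.2 × 0.967² = 3.37 mA.

Saturation; I_D = 3.37 mA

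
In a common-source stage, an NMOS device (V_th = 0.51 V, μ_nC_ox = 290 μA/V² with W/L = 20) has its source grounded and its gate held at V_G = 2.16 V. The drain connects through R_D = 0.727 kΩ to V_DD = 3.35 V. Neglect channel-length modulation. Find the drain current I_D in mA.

I_D = 3.94 mA

V_GS = V_G = 2.16 V, so V_ov = 2.16 − 0.51 = 1.65 V.
k_n = μ_nC_ox · (W/L) = 5.8 mA/V².
Assume saturation: I_D = ½ k_n V_ov² = 0.5 × 5.8 × 1.65² = 7.9 mA, giving V_DS = V_DD − I_D R_D = 3.35 − 7.9 × 0.727 = -2.39 V.
But -2.39 V < V_ov = 1.65 V, so the device is actually in triode.
In triode I_D = k_n[V_ov V_DS − ½ V_DS²] and I_D = (V_DD − V_DS)/R_D. Equating: 2.11 V_DS² − 7.957 V_DS + 3.35 = 0, giving V_DS = 0.483 V (the root below V_ov).
I_D = (3.35 − 0.483) / 0.727 = 3.94 mA.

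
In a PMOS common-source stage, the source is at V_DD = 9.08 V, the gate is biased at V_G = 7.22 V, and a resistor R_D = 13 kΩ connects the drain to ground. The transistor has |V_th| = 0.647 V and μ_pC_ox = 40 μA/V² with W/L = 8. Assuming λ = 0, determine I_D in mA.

V_SG = V_DD − V_G = 9.08 − 7.22 = 1.86 V, so V_ov = 1.86 − 0.647 = 1.21 V.
k_p = μ_pC_ox · (W/L) = 0.32 mA/V².
Assume saturation: I_D = ½ k_p V_ov² = 0.5 × 0.32 × 1.21² = 0.235 mA, giving V_SD = V_DD − I_D R_D = 9.08 − 0.235 × 13 = 6.02 V.
V_SD = 6.02 V ≥ V_ov = 1.21 V, confirming saturation.

I_D = 0.235 mA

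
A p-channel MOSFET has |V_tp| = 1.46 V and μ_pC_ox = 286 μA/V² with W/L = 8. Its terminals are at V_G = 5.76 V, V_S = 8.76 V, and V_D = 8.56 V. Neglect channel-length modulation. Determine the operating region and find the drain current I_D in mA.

Triode; I_D = 0.659 mA

V_SG = V_S − V_G = 8.76 − 5.76 = 3 V; V_SD = V_S − V_D = 8.76 − 8.56 = 0.2 V.
k_p = μ_pC_ox · (W/L) = 2.288 mA/V².
V_ov = V_SG − |V_tp| = 3 − 1.46 = 1.54 V.
Since V_SD = 0.2 V < V_ov = 1.54 V, the device is in the triode region.
I_D = k_p [V_ov · V_SD − ½ V_SD²] = 2.288 × [1.54 × 0.2 − 0.5 × 0.2²] = 0.659 mA.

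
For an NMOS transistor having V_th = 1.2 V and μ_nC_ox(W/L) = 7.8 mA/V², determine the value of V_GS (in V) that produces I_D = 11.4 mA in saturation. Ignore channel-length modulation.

V_GS = 2.91 V

In saturation I_D = ½ k_n (V_GS − V_th)², so V_GS − V_th = √(2 I_D / k_n) = √(2 × 11.4 / 7.8) = 1.71 V.
V_GS = 1.2 + 1.71 = 2.91 V.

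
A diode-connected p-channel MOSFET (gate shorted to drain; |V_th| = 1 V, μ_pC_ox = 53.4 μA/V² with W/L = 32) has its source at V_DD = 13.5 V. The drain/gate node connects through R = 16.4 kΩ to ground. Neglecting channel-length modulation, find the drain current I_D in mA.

With gate tied to drain, V_SG = V_SD ≥ V_SG − |V_th|, so the device is in saturation.
k_p = μ_pC_ox · (W/L) = 1.709 mA/V².
KCL at the drain: ½ k_p (V_SG − |V_th|)² = (V_DD − V_SG)/R.
Let x = V_SG − 1. Then 14 x² + x − 12.5 = 0, giving x = 0.909 V (positive root), so V_SG = 1.91 V.
I_D = (V_DD − V_SG)/R = (13.5 − 1.91) / 16.4 = 0.707 mA.

I_D = 0.707 mA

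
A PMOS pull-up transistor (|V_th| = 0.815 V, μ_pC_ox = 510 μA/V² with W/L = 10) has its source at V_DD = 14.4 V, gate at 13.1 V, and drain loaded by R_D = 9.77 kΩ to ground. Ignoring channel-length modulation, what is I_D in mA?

V_SG = V_DD − V_G = 14.4 − 13.1 = 1.3 V, so V_ov = 1.3 − 0.815 = 0.485 V.
k_p = μ_pC_ox · (W/L) = 5.1 mA/V².
Assume saturation: I_D = ½ k_p V_ov² = 0.5 × 5.1 × 0.485² = 0.6 mA, giving V_SD = V_DD − I_D R_D = 14.4 − 0.6 × 9.77 = 8.54 V.
V_SD = 8.54 V ≥ V_ov = 0.485 V, confirming saturation.

I_D = 0.600 mA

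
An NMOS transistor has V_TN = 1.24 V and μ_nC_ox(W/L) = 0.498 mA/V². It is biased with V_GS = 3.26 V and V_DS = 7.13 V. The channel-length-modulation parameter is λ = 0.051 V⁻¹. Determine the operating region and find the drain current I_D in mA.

V_ov = V_GS − V_TN = 3.26 − 1.24 = 2.02 V.
Since V_DS = 7.13 V ≥ V_ov = 2.02 V, the device is in saturation.
I_D = ½ k_n V_ov² (1 + λ V_DS) = 0.5 × 0.498 × 2.02² × (1 + 0.051 × 7.13) = 1.39 mA.

Saturation; I_D = 1.39 mA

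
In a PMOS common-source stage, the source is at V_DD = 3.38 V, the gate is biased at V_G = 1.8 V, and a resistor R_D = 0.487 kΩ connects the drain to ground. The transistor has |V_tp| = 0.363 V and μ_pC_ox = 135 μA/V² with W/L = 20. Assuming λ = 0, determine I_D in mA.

I_D = 2.00 mA

V_SG = V_DD − V_G = 3.38 − 1.8 = 1.58 V, so V_ov = 1.58 − 0.363 = 1.22 V.
k_p = μ_pC_ox · (W/L) = 2.7 mA/V².
Assume saturation: I_D = ½ k_p V_ov² = 0.5 × 2.7 × 1.22² = 2 mA, giving V_SD = V_DD − I_D R_D = 3.38 − 2 × 0.487 = 2.41 V.
V_SD = 2.41 V ≥ V_ov = 1.22 V, confirming saturation.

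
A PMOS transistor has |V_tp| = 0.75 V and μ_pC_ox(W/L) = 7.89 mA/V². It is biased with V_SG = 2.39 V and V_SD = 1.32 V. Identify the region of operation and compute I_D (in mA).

V_ov = V_SG − |V_tp| = 2.39 − 0.75 = 1.64 V.
Since V_SD = 1.32 V < V_ov = 1.64 V, the device is in the triode region.
I_D = k_p [V_ov · V_SD − ½ V_SD²] = 7.89 × [1.64 × 1.32 − 0.5 × 1.32²] = 10.2 mA.

Triode; I_D = 10.2 mA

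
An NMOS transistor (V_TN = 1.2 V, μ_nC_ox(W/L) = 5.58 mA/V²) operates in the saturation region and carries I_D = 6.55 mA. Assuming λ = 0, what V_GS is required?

In saturation I_D = ½ k_n (V_GS − V_TN)², so V_GS − V_TN = √(2 I_D / k_n) = √(2 × 6.55 / 5.58) = 1.53 V.
V_GS = 1.2 + 1.53 = 2.73 V.

V_GS = 2.73 V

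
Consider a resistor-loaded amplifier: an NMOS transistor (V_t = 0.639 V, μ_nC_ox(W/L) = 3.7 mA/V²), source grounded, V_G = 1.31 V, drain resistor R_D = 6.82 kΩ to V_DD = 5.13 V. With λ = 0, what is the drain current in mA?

I_D = 0.694 mA

V_GS = V_G = 1.31 V, so V_ov = 1.31 − 0.639 = 0.671 V.
Assume saturation: I_D = ½ k_n V_ov² = 0.5 × 3.7 × 0.671² = 0.833 mA, giving V_DS = V_DD − I_D R_D = 5.13 − 0.833 × 6.82 = -0.551 V.
But -0.551 V < V_ov = 0.671 V, so the device is actually in triode.
In triode I_D = k_n[V_ov V_DS − ½ V_DS²] and I_D = (V_DD − V_DS)/R_D. Equating: 12.6 V_DS² − 17.93 V_DS + 5.13 = 0, giving V_DS = 0.397 V (the root below V_ov).
I_D = (5.13 − 0.397) / 6.82 = 0.694 mA.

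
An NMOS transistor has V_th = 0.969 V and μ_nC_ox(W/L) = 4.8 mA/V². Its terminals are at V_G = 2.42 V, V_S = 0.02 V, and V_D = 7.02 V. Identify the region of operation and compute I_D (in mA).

V_GS = V_G − V_S = 2.42 − 0.02 = 2.4 V; V_DS = V_D − V_S = 7.02 − 0.02 = 7 V.
V_ov = V_GS − V_th = 2.4 − 0.969 = 1.43 V.
Since V_DS = 7 V ≥ V_ov = 1.43 V, the device is in saturation.
I_D = ½ k_n V_ov² = 0.5 × 4.8 × 1.43² = 4.91 mA.

Saturation; I_D = 4.91 mA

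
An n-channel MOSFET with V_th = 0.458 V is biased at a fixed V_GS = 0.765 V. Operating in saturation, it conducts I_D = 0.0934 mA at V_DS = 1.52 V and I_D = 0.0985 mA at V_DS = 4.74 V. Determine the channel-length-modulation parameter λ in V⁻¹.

λ = 0.0174 V⁻¹

With V_GS fixed, I_D ∝ (1 + λ V_DS) in saturation, so I_D2/I_D1 = (1 + λ V_DS2)/(1 + λ V_DS1).
0.0985/0.0934 = 1.055 = (1 + 4.74 λ)/(1 + 1.52 λ).
Solving: λ (I_D1 V_DS2 − I_D2 V_DS1) = I_D2 − I_D1, so λ = (0.0985 − 0.0934) / (0.0934 × 4.74 − 0.0985 × 1.52) = 0.0051 / 0.293 = 0.0174 V⁻¹.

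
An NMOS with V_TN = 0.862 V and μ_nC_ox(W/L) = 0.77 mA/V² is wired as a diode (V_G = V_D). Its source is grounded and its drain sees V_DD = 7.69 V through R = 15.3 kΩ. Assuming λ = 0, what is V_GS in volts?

With gate tied to drain, V_GS = V_DS ≥ V_GS − V_TN, so the device is in saturation.
KCL at the drain: ½ k_n (V_GS − V_TN)² = (V_DD − V_GS)/R.
Let x = V_GS − 0.862. Then 5.89 x² + x − 6.828 = 0, giving x = 0.995 V (positive root), so V_GS = 1.86 V.
I_D = (V_DD − V_GS)/R = (7.69 − 1.86) / 15.3 = 0.381 mA.

V_GS = 1.86 V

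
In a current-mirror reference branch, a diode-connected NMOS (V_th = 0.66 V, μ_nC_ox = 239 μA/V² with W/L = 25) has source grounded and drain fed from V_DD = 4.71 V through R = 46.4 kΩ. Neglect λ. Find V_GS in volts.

V_GS = 0.827 V

With gate tied to drain, V_GS = V_DS ≥ V_GS − V_th, so the device is in saturation.
k_n = μ_nC_ox · (W/L) = 5.975 mA/V².
KCL at the drain: ½ k_n (V_GS − V_th)² = (V_DD − V_GS)/R.
Let x = V_GS − 0.66. Then 139 x² + x − 4.05 = 0, giving x = 0.167 V (positive root), so V_GS = 0.827 V.
I_D = (V_DD − V_GS)/R = (4.71 − 0.827) / 46.4 = 0.0837 mA.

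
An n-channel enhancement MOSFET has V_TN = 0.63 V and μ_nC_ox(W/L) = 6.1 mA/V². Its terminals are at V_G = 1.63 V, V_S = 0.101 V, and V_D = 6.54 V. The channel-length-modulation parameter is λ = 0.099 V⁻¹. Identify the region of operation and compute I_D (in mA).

V_GS = V_G − V_S = 1.63 − 0.101 = 1.53 V; V_DS = V_D − V_S = 6.54 − 0.101 = 6.44 V.
V_ov = V_GS − V_TN = 1.53 − 0.63 = 0.899 V.
Since V_DS = 6.44 V ≥ V_ov = 0.899 V, the device is in saturation.
I_D = ½ k_n V_ov² (1 + λ V_DS) = 0.5 × 6.1 × 0.899² × (1 + 0.099 × 6.44) = 4.04 mA.

Saturation; I_D = 4.04 mA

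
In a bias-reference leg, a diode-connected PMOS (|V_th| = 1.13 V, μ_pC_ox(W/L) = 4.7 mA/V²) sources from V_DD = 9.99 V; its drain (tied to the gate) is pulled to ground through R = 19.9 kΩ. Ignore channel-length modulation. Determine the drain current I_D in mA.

I_D = 0.424 mA

With gate tied to drain, V_SG = V_SD ≥ V_SG − |V_th|, so the device is in saturation.
KCL at the drain: ½ k_p (V_SG − |V_th|)² = (V_DD − V_SG)/R.
Let x = V_SG − 1.13. Then 46.8 x² + x − 8.86 = 0, giving x = 0.425 V (positive root), so V_SG = 1.55 V.
I_D = (V_DD − V_SG)/R = (9.99 − 1.55) / 19.9 = 0.424 mA.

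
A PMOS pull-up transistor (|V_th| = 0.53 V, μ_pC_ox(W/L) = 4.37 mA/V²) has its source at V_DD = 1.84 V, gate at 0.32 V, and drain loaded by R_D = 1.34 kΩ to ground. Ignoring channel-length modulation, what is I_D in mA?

I_D = 1.14 mA

V_SG = V_DD − V_G = 1.84 − 0.32 = 1.52 V, so V_ov = 1.52 − 0.53 = 0.99 V.
Assume saturation: I_D = ½ k_p V_ov² = 0.5 × 4.37 × 0.99² = 2.14 mA, giving V_SD = V_DD − I_D R_D = 1.84 − 2.14 × 1.34 = -1.03 V.
But -1.03 V < V_ov = 0.99 V, so the device is actually in triode.
In triode I_D = k_p[V_ov V_SD − ½ V_SD²] and I_D = (V_DD − V_SD)/R_D. Equating: 2.93 V_SD² − 6.797 V_SD + 1.84 = 0, giving V_SD = 0.313 V (the root below V_ov).
I_D = (1.84 − 0.313) / 1.34 = 1.14 mA.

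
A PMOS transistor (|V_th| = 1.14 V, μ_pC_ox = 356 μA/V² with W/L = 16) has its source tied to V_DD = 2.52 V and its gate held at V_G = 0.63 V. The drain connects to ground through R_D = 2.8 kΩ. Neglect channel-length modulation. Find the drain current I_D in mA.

I_D = 0.819 mA

V_SG = V_DD − V_G = 2.52 − 0.63 = 1.89 V, so V_ov = 1.89 − 1.14 = 0.75 V.
k_p = μ_pC_ox · (W/L) = 5.696 mA/V².
Assume saturation: I_D = ½ k_p V_ov² = 0.5 × 5.696 × 0.75² = 1.6 mA, giving V_SD = V_DD − I_D R_D = 2.52 − 1.6 × 2.8 = -1.97 V.
But -1.97 V < V_ov = 0.75 V, so the device is actually in triode.
In triode I_D = k_p[V_ov V_SD − ½ V_SD²] and I_D = (V_DD − V_SD)/R_D. Equating: 7.97 V_SD² − 12.96 V_SD + 2.52 = 0, giving V_SD = 0.226 V (the root below V_ov).
I_D = (2.52 − 0.226) / 2.8 = 0.819 mA.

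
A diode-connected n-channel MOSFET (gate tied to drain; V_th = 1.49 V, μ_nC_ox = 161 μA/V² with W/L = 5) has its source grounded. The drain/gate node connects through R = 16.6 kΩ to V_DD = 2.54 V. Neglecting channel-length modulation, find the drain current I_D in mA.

I_D = 0.0435 mA

With gate tied to drain, V_GS = V_DS ≥ V_GS − V_th, so the device is in saturation.
k_n = μ_nC_ox · (W/L) = 0.805 mA/V².
KCL at the drain: ½ k_n (V_GS − V_th)² = (V_DD − V_GS)/R.
Let x = V_GS − 1.49. Then 6.68 x² + x − 1.05 = 0, giving x = 0.329 V (positive root), so V_GS = 1.82 V.
I_D = (V_DD − V_GS)/R = (2.54 − 1.82) / 16.6 = 0.0435 mA.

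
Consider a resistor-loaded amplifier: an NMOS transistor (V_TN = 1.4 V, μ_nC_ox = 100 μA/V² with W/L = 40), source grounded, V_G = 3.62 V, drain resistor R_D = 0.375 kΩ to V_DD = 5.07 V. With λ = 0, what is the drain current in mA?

V_GS = V_G = 3.62 V, so V_ov = 3.62 − 1.4 = 2.22 V.
k_n = μ_nC_ox · (W/L) = 4 mA/V².
Assume saturation: I_D = ½ k_n V_ov² = 0.5 × 4 × 2.22² = 9.86 mA, giving V_DS = V_DD − I_D R_D = 5.07 − 9.86 × 0.375 = 1.37 V.
But 1.37 V < V_ov = 2.22 V, so the device is actually in triode.
In triode I_D = k_n[V_ov V_DS − ½ V_DS²] and I_D = (V_DD − V_DS)/R_D. Equating: 0.75 V_DS² − 4.33 V_DS + 5.07 = 0, giving V_DS = 1.63 V (the root below V_ov).
I_D = (5.07 − 1.63) / 0.375 = 9.17 mA.

I_D = 9.17 mA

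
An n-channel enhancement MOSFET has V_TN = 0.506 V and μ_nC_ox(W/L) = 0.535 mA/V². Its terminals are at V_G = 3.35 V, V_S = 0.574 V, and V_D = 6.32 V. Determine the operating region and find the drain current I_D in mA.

V_GS = V_G − V_S = 3.35 − 0.574 = 2.78 V; V_DS = V_D − V_S = 6.32 − 0.574 = 5.75 V.
V_ov = V_GS − V_TN = 2.78 − 0.506 = 2.27 V.
Since V_DS = 5.75 V ≥ V_ov = 2.27 V, the device is in saturation.
I_D = ½ k_n V_ov² = 0.5 × 0.535 × 2.27² = 1.38 mA.

Saturation; I_D = 1.38 mA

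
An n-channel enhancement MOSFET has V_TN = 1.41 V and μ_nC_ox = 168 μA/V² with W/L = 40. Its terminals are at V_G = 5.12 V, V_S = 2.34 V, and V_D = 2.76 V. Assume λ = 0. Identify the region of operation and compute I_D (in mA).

V_GS = V_G − V_S = 5.12 − 2.34 = 2.78 V; V_DS = V_D − V_S = 2.76 − 2.34 = 0.42 V.
k_n = μ_nC_ox · (W/L) = 6.72 mA/V².
V_ov = V_GS − V_TN = 2.78 − 1.41 = 1.37 V.
Since V_DS = 0.42 V < V_ov = 1.37 V, the device is in the triode region.
I_D = k_n [V_ov · V_DS − ½ V_DS²] = 6.72 × [1.37 × 0.42 − 0.5 × 0.42²] = 3.27 mA.

Triode; I_D = 3.27 mA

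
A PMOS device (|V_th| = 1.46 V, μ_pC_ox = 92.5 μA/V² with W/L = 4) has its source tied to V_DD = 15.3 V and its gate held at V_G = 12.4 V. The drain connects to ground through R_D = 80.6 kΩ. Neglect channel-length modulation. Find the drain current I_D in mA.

V_SG = V_DD − V_G = 15.3 − 12.4 = 2.9 V, so V_ov = 2.9 − 1.46 = 1.44 V.
k_p = μ_pC_ox · (W/L) = 0.37 mA/V².
Assume saturation: I_D = ½ k_p V_ov² = 0.5 × 0.37 × 1.44² = 0.384 mA, giving V_SD = V_DD − I_D R_D = 15.3 − 0.384 × 80.6 = -15.6 V.
But -15.6 V < V_ov = 1.44 V, so the device is actually in triode.
In triode I_D = k_p[V_ov V_SD − ½ V_SD²] and I_D = (V_DD − V_SD)/R_D. Equating: 14.9 V_SD² − 43.94 V_SD + 15.3 = 0, giving V_SD = 0.403 V (the root below V_ov).
I_D = (15.3 − 0.403) / 80.6 = 0.185 mA.

I_D = 0.185 mA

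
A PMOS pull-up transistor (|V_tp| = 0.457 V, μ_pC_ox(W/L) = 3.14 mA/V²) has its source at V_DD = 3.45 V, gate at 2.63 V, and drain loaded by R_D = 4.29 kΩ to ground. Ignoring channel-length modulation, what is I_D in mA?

V_SG = V_DD − V_G = 3.45 − 2.63 = 0.82 V, so V_ov = 0.82 − 0.457 = 0.363 V.
Assume saturation: I_D = ½ k_p V_ov² = 0.5 × 3.14 × 0.363² = 0.207 mA, giving V_SD = V_DD − I_D R_D = 3.45 − 0.207 × 4.29 = 2.56 V.
V_SD = 2.56 V ≥ V_ov = 0.363 V, confirming saturation.

I_D = 0.207 mA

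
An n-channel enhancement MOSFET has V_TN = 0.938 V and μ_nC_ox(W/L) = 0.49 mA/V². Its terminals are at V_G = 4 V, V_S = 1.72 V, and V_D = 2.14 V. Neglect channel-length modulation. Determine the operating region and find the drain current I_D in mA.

Triode; I_D = 0.233 mA

V_GS = V_G − V_S = 4 − 1.72 = 2.28 V; V_DS = V_D − V_S = 2.14 − 1.72 = 0.42 V.
V_ov = V_GS − V_TN = 2.28 − 0.938 = 1.34 V.
Since V_DS = 0.42 V < V_ov = 1.34 V, the device is in the triode region.
I_D = k_n [V_ov · V_DS − ½ V_DS²] = 0.49 × [1.34 × 0.42 − 0.5 × 0.42²] = 0.233 mA.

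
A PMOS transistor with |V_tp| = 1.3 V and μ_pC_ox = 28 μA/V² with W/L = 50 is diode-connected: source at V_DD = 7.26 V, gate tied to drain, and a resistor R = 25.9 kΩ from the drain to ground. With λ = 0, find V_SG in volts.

V_SG = 1.85 V

With gate tied to drain, V_SG = V_SD ≥ V_SG − |V_tp|, so the device is in saturation.
k_p = μ_pC_ox · (W/L) = 1.4 mA/V².
KCL at the drain: ½ k_p (V_SG − |V_tp|)² = (V_DD − V_SG)/R.
Let x = V_SG − 1.3. Then 18.1 x² + x − 5.96 = 0, giving x = 0.546 V (positive root), so V_SG = 1.85 V.
I_D = (V_DD − V_SG)/R = (7.26 − 1.85) / 25.9 = 0.209 mA.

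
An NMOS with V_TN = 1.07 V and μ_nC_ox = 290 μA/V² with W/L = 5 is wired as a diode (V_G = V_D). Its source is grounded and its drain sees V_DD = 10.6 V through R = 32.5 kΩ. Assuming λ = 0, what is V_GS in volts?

V_GS = 1.69 V

With gate tied to drain, V_GS = V_DS ≥ V_GS − V_TN, so the device is in saturation.
k_n = μ_nC_ox · (W/L) = 1.45 mA/V².
KCL at the drain: ½ k_n (V_GS − V_TN)² = (V_DD − V_GS)/R.
Let x = V_GS − 1.07. Then 23.6 x² + x − 9.53 = 0, giving x = 0.615 V (positive root), so V_GS = 1.69 V.
I_D = (V_DD − V_GS)/R = (10.6 − 1.69) / 32.5 = 0.274 mA.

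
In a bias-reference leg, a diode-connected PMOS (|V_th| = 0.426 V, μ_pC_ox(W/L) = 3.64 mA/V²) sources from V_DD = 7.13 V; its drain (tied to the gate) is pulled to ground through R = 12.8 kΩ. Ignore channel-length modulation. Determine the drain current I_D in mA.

I_D = 0.483 mA

With gate tied to drain, V_SG = V_SD ≥ V_SG − |V_th|, so the device is in saturation.
KCL at the drain: ½ k_p (V_SG − |V_th|)² = (V_DD − V_SG)/R.
Let x = V_SG − 0.426. Then 23.3 x² + x − 6.704 = 0, giving x = 0.515 V (positive root), so V_SG = 0.941 V.
I_D = (V_DD − V_SG)/R = (7.13 − 0.941) / 12.8 = 0.483 mA.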